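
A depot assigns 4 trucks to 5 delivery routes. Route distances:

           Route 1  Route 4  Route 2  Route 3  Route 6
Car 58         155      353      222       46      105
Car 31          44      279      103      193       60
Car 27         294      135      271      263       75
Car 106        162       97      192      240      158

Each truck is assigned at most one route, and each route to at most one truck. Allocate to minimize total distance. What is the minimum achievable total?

Minimum total: 262 km

This is the linear assignment problem.
Optimal: Car 58→Route 3 (46 km), Car 31→Route 1 (44 km), Car 27→Route 6 (75 km), Car 106→Route 4 (97 km) — total 46+44+75+97 = 262 km.
Column-greedy (each route in turn goes to its cheapest remaining truck) gives 626 km, worse by 364.
Next-best assignment: Car 58→Route 3, Car 31→Route 2, Car 27→Route 6, Car 106→Route 4 = 321 km.
Every other assignment is strictly worse.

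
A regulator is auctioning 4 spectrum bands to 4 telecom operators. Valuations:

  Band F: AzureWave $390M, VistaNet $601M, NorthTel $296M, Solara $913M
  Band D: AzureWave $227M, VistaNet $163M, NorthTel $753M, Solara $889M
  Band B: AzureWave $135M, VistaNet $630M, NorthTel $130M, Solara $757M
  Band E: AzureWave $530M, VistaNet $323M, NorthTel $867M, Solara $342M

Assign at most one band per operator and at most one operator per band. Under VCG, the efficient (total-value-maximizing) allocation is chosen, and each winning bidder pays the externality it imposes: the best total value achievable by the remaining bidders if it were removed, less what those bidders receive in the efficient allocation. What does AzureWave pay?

AzureWave pays $114M.

Efficient allocation: AzureWave→Band E ($530M), VistaNet→Band B ($630M), NorthTel→Band D ($753M), Solara→Band F ($913M); total welfare W = $2826M.
AzureWave receives Band E at value $530M, so the others get W − 530 = $2296M.
Without AzureWave: best allocation of the remaining 3 bidders over all 4 bands is VistaNet→Band B ($630M), NorthTel→Band E ($867M), Solara→Band F ($913M), total $2410M.
VCG payment = (others' best without AzureWave) − (others' welfare with AzureWave) = 2410 − 2296 = $114M.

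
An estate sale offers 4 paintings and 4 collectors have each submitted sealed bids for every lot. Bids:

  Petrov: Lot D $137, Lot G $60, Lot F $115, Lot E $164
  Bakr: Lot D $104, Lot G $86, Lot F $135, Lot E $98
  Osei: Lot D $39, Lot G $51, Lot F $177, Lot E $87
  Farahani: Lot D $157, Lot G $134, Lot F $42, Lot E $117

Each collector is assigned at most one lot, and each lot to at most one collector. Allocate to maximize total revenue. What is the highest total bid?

Maximum total: $584

Treat this as an assignment problem: match each collector to one lot.
Optimal: Petrov→Lot E ($164), Bakr→Lot G ($86), Osei→Lot F ($177), Farahani→Lot D ($157) — total 164+86+177+157 = $584.
Row-greedy (each collector in turn takes its best remaining lot) gives $507, worse by 77.
Next-best assignment: Petrov→Lot E, Bakr→Lot D, Osei→Lot F, Farahani→Lot G = $579.
Swapping Farahani↔Petrov (Farahani→Lot E $117, Petrov→Lot D $137) loses 67.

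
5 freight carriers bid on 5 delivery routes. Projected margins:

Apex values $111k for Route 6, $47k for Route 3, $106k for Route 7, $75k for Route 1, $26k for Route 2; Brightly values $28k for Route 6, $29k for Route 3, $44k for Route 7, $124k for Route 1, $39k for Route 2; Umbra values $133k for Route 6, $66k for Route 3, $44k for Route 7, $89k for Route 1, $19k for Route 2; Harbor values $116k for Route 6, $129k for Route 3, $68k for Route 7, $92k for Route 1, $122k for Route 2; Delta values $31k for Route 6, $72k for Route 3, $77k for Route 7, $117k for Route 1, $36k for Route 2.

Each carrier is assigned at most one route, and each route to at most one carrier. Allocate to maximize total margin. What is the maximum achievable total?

Maximum total: $557k

This is the linear assignment problem.
Optimal: Apex→Route 7 ($106k), Brightly→Route 1 ($124k), Umbra→Route 6 ($133k), Harbor→Route 2 ($122k), Delta→Route 3 ($72k) — total 106+124+133+122+72 = $557k.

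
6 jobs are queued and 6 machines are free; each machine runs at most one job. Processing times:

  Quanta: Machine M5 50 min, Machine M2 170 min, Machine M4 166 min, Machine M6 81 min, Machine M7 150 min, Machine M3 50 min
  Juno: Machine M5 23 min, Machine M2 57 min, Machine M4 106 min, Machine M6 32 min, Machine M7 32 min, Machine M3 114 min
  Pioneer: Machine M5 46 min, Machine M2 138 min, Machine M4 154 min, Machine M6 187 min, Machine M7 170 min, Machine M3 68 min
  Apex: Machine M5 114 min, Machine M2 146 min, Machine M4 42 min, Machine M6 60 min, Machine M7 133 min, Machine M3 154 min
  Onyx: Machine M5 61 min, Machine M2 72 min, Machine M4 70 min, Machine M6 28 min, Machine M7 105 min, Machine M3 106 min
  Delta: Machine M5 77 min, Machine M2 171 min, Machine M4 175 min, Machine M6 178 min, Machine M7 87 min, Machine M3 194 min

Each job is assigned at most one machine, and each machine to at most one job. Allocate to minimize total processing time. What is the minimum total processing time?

Minimum total: 310 min

Treat this as an assignment problem: match each job to one machine.
Optimal: Quanta→Machine M3 (50 min), Juno→Machine M2 (57 min), Pioneer→Machine M5 (46 min), Apex→Machine M4 (42 min), Onyx→Machine M6 (28 min), Delta→Machine M7 (87 min) — total 50+57+46+42+28+87 = 310 min.
Column-greedy (each machine in turn goes to its cheapest remaining job) gives 373 min, worse by 63.
Next-best assignment: Quanta→Machine M3, Juno→Machine M6, Pioneer→Machine M5, Apex→Machine M4, Onyx→Machine M2, Delta→Machine M7 = 329 min.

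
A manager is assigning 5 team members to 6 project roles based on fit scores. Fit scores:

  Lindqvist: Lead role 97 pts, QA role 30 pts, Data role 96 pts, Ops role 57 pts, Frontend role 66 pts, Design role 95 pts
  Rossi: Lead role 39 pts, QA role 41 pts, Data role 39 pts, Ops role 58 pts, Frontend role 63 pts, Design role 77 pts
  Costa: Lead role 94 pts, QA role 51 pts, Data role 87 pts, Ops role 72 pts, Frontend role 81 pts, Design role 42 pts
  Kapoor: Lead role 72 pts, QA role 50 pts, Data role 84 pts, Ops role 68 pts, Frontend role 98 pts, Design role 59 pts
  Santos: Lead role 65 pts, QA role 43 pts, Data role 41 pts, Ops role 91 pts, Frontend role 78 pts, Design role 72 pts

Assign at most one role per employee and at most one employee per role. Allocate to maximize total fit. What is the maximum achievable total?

Optimal: Lindqvist→Data role (96 pts), Rossi→Design role (77 pts), Costa→Lead role (94 pts), Kapoor→Frontend role (98 pts), Santos→Ops role (91 pts) — total 96+77+94+98+91 = 456 pts.
Max-entry greedy (repeatedly take the single best remaining cell) gives 450 pts, worse by 6.
Swapping Lindqvist↔Costa (Lindqvist→Lead role 97 pts, Costa→Data role 87 pts) loses 6.

Max total: 456 pts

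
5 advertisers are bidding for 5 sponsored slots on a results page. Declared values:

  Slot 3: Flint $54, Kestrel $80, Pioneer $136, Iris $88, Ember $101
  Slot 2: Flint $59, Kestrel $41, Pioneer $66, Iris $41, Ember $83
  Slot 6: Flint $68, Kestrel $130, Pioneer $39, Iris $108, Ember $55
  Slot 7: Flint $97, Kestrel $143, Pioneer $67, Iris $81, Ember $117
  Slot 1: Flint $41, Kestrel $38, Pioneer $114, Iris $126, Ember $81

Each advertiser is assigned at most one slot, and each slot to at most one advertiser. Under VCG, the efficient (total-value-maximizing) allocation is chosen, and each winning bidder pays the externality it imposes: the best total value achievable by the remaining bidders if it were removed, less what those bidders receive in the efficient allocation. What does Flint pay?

Efficient allocation: Flint→Slot 7 ($97), Kestrel→Slot 6 ($130), Pioneer→Slot 3 ($136), Iris→Slot 1 ($126), Ember→Slot 2 ($83); total welfare W = $572.
Flint receives Slot 7 at value $97, so the others get W − 97 = $475.
Without Flint: best allocation of the remaining 4 bidders over all 5 slots is Kestrel→Slot 6 ($130), Pioneer→Slot 3 ($136), Iris→Slot 1 ($126), Ember→Slot 7 ($117), total $509.
VCG payment = (others' best without Flint) − (others' welfare with Flint) = 509 − 475 = $34.

Flint pays $34.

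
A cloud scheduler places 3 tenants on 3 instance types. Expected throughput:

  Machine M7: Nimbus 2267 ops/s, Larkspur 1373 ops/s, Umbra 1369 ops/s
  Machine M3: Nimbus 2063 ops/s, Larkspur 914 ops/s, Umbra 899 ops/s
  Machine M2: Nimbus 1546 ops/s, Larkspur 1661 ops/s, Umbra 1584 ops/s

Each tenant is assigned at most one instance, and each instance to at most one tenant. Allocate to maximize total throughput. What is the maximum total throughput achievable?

This is a one-to-one assignment (maximum-weight bipartite matching).
Optimal: Nimbus→Machine M3 (2063 ops/s), Larkspur→Machine M2 (1661 ops/s), Umbra→Machine M7 (1369 ops/s) — total 2063+1661+1369 = 5093 ops/s.
Next-best assignment: Nimbus→Machine M3, Larkspur→Machine M7, Umbra→Machine M2 = 5020 ops/s.
Swapping Nimbus↔Umbra (Nimbus→Machine M7 2267 ops/s, Umbra→Machine M3 899 ops/s) loses 266.

Maximum total: 5093 ops/s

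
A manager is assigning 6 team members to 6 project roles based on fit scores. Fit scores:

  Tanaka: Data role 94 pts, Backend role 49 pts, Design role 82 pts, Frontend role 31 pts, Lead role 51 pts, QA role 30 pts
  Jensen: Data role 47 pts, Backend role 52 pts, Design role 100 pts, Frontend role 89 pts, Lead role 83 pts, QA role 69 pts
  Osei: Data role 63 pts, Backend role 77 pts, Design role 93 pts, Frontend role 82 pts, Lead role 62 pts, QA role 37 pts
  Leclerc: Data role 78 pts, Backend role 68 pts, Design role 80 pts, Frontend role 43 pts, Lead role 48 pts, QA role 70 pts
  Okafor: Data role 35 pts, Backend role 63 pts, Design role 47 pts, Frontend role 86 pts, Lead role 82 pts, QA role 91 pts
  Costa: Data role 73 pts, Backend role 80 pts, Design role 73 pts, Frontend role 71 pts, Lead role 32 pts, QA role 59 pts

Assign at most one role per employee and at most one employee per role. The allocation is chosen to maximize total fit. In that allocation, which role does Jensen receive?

Optimal: Tanaka→Data role (94 pts), Jensen→Lead role (83 pts), Osei→Frontend role (82 pts), Leclerc→Design role (80 pts), Okafor→QA role (91 pts), Costa→Backend role (80 pts) — total 94+83+82+80+91+80 = 510 pts.
Row-greedy (each employee in turn takes its best remaining role) gives 508 pts, worse by 2.
Jensen's own top role is Design role (100 pts), but forcing Jensen→Design role and reassigning the rest optimally gives only 508 pts — worse by 2.

Jensen receives Lead role.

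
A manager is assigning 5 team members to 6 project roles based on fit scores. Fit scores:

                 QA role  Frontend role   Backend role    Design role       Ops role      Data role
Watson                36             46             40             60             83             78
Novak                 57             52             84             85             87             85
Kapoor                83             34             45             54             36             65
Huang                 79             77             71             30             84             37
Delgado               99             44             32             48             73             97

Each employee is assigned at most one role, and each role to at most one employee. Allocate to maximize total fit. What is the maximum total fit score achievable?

Max total: 425 pts

Optimal: Watson→Ops role (83 pts), Novak→Design role (85 pts), Kapoor→QA role (83 pts), Huang→Frontend role (77 pts), Delgado→Data role (97 pts) — total 83+85+83+77+97 = 425 pts.
Column-greedy (each role in turn goes to its best remaining employee) gives 356 pts, worse by 69.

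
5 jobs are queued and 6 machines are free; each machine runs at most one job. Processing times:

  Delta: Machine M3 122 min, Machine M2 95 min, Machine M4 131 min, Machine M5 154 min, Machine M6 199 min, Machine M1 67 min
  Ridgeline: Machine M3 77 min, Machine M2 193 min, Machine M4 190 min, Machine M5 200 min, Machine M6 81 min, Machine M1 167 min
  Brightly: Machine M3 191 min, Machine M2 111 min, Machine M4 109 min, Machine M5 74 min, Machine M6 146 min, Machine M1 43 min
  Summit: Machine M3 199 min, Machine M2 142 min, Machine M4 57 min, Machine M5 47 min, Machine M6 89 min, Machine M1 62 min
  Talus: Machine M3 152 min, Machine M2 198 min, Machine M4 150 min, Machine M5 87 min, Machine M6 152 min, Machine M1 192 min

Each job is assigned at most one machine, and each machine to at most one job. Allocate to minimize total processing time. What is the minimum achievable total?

Optimal: Delta→Machine M2 (95 min), Ridgeline→Machine M3 (77 min), Brightly→Machine M1 (43 min), Summit→Machine M4 (57 min), Talus→Machine M5 (87 min) — total 95+77+43+57+87 = 359 min.
Column-greedy (each machine in turn goes to its cheapest remaining job) gives 455 min, worse by 96.
Every other assignment is strictly worse.

Min total: 359 min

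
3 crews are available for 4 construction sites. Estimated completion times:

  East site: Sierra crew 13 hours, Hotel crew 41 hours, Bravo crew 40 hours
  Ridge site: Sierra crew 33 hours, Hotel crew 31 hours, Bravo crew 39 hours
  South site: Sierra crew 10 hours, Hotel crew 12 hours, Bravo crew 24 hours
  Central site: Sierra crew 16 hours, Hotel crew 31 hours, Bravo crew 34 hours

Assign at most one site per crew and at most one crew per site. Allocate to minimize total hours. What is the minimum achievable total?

Optimal: Sierra crew→East site (13 hours), Hotel crew→South site (12 hours), Bravo crew→Central site (34 hours) — total 13+12+34 = 59 hours.
Column-greedy (each site in turn goes to its cheapest remaining crew) gives 68 hours, worse by 9.
Next-best assignment: Sierra crew→East site, Hotel crew→South site, Bravo crew→Ridge site = 64 hours.

Minimum total: 59 hours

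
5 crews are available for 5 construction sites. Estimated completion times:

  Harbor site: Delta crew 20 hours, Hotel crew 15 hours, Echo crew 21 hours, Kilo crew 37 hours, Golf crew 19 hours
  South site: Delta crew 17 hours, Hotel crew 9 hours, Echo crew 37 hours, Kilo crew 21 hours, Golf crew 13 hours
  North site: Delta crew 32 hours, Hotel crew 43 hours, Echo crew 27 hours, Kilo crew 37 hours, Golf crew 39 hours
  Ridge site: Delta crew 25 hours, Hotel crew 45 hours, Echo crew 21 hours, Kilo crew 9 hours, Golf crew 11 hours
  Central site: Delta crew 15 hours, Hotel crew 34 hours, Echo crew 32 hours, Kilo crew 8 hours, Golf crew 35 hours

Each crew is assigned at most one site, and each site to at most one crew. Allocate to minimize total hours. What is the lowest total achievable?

This is a one-to-one assignment (minimum-cost bipartite matching).
Optimal: Delta crew→Harbor site (20 hours), Hotel crew→South site (9 hours), Echo crew→North site (27 hours), Kilo crew→Central site (8 hours), Golf crew→Ridge site (11 hours) — total 20+9+27+8+11 = 75 hours.
Next-best assignment: Delta crew→South site, Hotel crew→Harbor site, Echo crew→North site, Kilo crew→Central site, Golf crew→Ridge site = 78 hours.
Swapping Kilo crew↔Delta crew (Kilo crew→Harbor site 37 hours, Delta crew→Central site 15 hours) adds 24.

Minimum total: 75 hours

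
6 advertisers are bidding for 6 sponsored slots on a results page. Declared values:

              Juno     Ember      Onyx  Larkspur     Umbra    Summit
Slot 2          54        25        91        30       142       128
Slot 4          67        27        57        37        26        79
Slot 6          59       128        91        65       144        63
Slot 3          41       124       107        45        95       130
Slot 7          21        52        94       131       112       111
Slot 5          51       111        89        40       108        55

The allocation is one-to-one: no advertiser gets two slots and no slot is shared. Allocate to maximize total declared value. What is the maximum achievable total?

Treat this as an assignment problem: match each advertiser to one slot.
Optimal: Juno→Slot 4 ($67), Ember→Slot 5 ($111), Onyx→Slot 3 ($107), Larkspur→Slot 7 ($131), Umbra→Slot 6 ($144), Summit→Slot 2 ($128) — total 67+111+107+131+144+128 = $688.
Next-best assignment: Juno→Slot 4, Ember→Slot 6, Onyx→Slot 5, Larkspur→Slot 7, Umbra→Slot 2, Summit→Slot 3 = $687.
Every other assignment is strictly worse.

Maximum total: $688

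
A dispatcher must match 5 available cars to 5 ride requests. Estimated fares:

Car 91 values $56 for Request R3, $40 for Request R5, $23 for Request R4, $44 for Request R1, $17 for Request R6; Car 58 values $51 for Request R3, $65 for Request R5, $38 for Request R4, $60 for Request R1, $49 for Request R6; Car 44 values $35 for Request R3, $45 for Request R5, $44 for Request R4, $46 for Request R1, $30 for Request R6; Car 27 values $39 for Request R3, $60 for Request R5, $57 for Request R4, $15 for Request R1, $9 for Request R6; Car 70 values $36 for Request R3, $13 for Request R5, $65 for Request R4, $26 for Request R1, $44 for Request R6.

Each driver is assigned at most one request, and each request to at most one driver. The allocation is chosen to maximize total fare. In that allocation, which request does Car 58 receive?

Optimal: Car 91→Request R3 ($56), Car 58→Request R6 ($49), Car 44→Request R1 ($46), Car 27→Request R5 ($60), Car 70→Request R4 ($65) — total 56+49+46+60+65 = $276.
Row-greedy (each driver in turn takes its best remaining request) gives $268, worse by 8.
Next-best assignment: Car 91→Request R3, Car 58→Request R1, Car 44→Request R6, Car 27→Request R5, Car 70→Request R4 = $271.
Car 58's own top request is Request R5 ($65), but forcing Car 58→Request R5 and reassigning the rest optimally gives only $268 — worse by 8.

Car 58 receives Request R6.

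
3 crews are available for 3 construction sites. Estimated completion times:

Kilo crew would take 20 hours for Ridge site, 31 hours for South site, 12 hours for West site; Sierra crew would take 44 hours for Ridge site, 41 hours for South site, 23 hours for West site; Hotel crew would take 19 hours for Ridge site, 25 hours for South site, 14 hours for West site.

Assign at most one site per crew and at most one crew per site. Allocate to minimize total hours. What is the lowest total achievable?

Min total: 68 hours

Optimal: Kilo crew→Ridge site (20 hours), Sierra crew→West site (23 hours), Hotel crew→South site (25 hours) — total 20+23+25 = 68 hours.
Column-greedy (each site in turn goes to its cheapest remaining crew) gives 73 hours, worse by 5.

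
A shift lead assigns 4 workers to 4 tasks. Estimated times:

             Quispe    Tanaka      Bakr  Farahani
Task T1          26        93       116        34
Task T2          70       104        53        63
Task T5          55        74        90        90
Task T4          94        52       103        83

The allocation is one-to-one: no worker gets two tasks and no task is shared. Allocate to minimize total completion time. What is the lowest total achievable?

This is a one-to-one assignment (minimum-cost bipartite matching).
Optimal: Quispe→Task T5 (55 min), Tanaka→Task T4 (52 min), Bakr→Task T2 (53 min), Farahani→Task T1 (34 min) — total 55+52+53+34 = 194 min.
Row-greedy (each worker in turn takes its cheapest remaining task) gives 221 min, worse by 27.
Every other assignment is strictly worse.

Min total: 194 min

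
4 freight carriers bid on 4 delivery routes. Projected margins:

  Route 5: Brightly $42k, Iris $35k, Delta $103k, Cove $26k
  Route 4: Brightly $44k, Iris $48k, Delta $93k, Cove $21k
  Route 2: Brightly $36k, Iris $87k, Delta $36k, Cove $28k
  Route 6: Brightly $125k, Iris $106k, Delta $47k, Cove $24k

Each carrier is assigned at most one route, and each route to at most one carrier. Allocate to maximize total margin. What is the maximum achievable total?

Optimal: Brightly→Route 6 ($125k), Iris→Route 2 ($87k), Delta→Route 5 ($103k), Cove→Route 4 ($21k) — total 125+87+103+21 = $336k.
Column-greedy (each route in turn goes to its best remaining carrier) gives $211k, worse by 125.
Next-best assignment: Brightly→Route 6, Iris→Route 2, Delta→Route 4, Cove→Route 5 = $331k.

Maximum total: $336k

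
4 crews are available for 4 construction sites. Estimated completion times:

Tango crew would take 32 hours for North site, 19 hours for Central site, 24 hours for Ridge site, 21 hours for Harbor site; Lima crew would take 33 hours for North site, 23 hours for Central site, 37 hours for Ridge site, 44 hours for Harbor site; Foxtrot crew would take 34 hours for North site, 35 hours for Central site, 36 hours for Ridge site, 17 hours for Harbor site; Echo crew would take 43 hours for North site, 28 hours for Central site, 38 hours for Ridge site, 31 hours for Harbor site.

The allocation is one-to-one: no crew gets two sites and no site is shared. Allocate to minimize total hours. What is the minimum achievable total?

Optimal: Tango crew→Ridge site (24 hours), Lima crew→North site (33 hours), Foxtrot crew→Harbor site (17 hours), Echo crew→Central site (28 hours) — total 24+33+17+28 = 102 hours.
Column-greedy (each site in turn goes to its cheapest remaining crew) gives 122 hours, worse by 20.
Every other assignment is strictly worse.

Minimum total: 102 hours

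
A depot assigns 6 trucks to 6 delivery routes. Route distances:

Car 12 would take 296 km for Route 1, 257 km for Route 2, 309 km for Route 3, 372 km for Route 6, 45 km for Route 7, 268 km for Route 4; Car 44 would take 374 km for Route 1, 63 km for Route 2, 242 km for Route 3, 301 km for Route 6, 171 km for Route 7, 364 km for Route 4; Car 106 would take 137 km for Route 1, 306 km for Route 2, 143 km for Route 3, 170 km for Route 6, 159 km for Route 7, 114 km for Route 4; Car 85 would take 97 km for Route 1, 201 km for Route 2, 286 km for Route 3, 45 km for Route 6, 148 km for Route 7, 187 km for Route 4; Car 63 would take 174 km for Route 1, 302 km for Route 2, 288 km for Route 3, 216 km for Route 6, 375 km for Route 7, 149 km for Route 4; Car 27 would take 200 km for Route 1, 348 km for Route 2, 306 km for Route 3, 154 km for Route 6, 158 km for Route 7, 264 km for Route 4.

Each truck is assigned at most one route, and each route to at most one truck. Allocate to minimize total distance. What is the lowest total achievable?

Optimal: Car 12→Route 7 (45 km), Car 44→Route 2 (63 km), Car 106→Route 3 (143 km), Car 85→Route 6 (45 km), Car 63→Route 4 (149 km), Car 27→Route 1 (200 km) — total 45+63+143+45+149+200 = 645 km.
Column-greedy (each route in turn goes to its cheapest remaining truck) gives 651 km, worse by 6.
Swapping Car 27↔Car 44 (Car 27→Route 2 348 km, Car 44→Route 1 374 km) adds 459.

Minimum total: 645 km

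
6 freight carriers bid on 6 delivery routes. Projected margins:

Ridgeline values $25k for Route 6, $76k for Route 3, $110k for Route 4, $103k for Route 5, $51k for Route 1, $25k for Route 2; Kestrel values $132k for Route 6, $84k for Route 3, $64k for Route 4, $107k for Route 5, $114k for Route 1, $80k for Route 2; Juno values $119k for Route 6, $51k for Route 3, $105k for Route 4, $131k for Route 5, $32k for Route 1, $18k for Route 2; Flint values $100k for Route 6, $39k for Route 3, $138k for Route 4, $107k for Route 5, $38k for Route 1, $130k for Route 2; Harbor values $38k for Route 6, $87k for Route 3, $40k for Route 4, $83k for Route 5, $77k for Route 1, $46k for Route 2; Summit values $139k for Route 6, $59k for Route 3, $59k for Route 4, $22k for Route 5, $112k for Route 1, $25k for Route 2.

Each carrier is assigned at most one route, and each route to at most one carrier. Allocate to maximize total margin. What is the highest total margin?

Max total: $711k

Optimal: Ridgeline→Route 4 ($110k), Kestrel→Route 1 ($114k), Juno→Route 5 ($131k), Flint→Route 2 ($130k), Harbor→Route 3 ($87k), Summit→Route 6 ($139k) — total 110+114+131+130+87+139 = $711k.
Max-entry greedy (repeatedly take the single best remaining cell) gives $634k, worse by 77.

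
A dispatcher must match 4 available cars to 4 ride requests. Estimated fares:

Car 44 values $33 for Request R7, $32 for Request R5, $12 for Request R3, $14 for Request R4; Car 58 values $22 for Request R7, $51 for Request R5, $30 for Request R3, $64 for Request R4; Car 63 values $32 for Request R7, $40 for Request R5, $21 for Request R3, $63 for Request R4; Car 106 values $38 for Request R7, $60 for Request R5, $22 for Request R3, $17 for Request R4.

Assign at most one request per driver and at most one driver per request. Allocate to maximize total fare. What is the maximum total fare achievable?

Optimal: Car 44→Request R7 ($33), Car 58→Request R3 ($30), Car 63→Request R4 ($63), Car 106→Request R5 ($60) — total 33+30+63+60 = $186.
Row-greedy (each driver in turn takes its best remaining request) gives $159, worse by 27.

Max total: $186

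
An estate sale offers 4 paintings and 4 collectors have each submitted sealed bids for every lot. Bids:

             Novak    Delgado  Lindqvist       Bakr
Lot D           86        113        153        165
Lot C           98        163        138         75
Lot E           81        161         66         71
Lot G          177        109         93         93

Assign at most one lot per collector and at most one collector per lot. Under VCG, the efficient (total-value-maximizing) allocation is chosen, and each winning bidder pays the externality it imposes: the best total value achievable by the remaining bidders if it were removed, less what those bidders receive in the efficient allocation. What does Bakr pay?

Bakr pays $17.

Efficient allocation: Novak→Lot G ($177), Delgado→Lot E ($161), Lindqvist→Lot C ($138), Bakr→Lot D ($165); total welfare W = $641.
Bakr receives Lot D at value $165, so the others get W − 165 = $476.
Without Bakr: best allocation of the remaining 3 bidders over all 4 lots is Novak→Lot G ($177), Delgado→Lot C ($163), Lindqvist→Lot D ($153), total $493.
VCG payment = (others' best without Bakr) − (others' welfare with Bakr) = 493 − 476 = $17.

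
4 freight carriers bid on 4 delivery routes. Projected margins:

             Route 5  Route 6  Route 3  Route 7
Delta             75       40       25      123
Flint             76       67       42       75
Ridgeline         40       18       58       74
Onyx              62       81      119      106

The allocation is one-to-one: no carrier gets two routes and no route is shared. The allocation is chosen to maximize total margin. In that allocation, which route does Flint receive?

Flint receives Route 6.

Optimal: Delta→Route 7 ($123k), Flint→Route 6 ($67k), Ridgeline→Route 5 ($40k), Onyx→Route 3 ($119k) — total 123+67+40+119 = $349k.
Row-greedy (each carrier in turn takes its best remaining route) gives $338k, worse by 11.
Every other assignment is strictly worse.
Flint's own top route is Route 5 ($76k), but forcing Flint→Route 5 and reassigning the rest optimally gives only $338k — worse by 11.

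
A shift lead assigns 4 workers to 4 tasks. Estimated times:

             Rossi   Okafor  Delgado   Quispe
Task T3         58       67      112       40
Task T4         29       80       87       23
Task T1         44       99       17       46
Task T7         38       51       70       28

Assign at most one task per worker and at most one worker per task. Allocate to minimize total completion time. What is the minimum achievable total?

Treat this as an assignment problem: match each worker to one task.
Optimal: Rossi→Task T4 (29 min), Okafor→Task T7 (51 min), Delgado→Task T1 (17 min), Quispe→Task T3 (40 min) — total 29+51+17+40 = 137 min.
Min-entry greedy (repeatedly take the single cheapest remaining cell) gives 145 min, worse by 8.
Every other assignment is strictly worse.

Min total: 137 min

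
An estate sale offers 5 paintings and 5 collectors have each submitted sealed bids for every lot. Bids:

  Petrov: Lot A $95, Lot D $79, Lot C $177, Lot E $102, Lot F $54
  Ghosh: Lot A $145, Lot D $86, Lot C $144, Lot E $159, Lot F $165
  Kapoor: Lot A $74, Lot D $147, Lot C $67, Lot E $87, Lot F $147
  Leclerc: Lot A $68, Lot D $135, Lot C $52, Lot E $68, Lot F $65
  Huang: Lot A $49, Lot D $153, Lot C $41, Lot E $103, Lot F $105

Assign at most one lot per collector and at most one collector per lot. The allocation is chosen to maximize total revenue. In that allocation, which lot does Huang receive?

Optimal: Petrov→Lot C ($177), Ghosh→Lot A ($145), Kapoor→Lot F ($147), Leclerc→Lot D ($135), Huang→Lot E ($103) — total 177+145+147+135+103 = $707.
No other one-to-one assignment exceeds $707.
Huang's own top lot is Lot D ($153), but forcing Huang→Lot D and reassigning the rest optimally gives only $704 — worse by 3.

Huang receives Lot E.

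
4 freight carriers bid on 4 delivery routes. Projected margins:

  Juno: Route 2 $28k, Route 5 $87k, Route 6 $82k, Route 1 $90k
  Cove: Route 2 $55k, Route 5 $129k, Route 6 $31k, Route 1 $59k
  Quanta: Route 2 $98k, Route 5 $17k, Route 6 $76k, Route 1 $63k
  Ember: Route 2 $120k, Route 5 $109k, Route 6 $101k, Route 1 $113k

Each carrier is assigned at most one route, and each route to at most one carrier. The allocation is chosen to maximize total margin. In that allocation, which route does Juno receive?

Optimal: Juno→Route 6 ($82k), Cove→Route 5 ($129k), Quanta→Route 2 ($98k), Ember→Route 1 ($113k) — total 82+129+98+113 = $422k.
Max-entry greedy (repeatedly take the single best remaining cell) gives $415k, worse by 7.
No other one-to-one assignment exceeds $422k.
Juno's own top route is Route 1 ($90k), but forcing Juno→Route 1 and reassigning the rest optimally gives only $418k — worse by 4.

Juno receives Route 6.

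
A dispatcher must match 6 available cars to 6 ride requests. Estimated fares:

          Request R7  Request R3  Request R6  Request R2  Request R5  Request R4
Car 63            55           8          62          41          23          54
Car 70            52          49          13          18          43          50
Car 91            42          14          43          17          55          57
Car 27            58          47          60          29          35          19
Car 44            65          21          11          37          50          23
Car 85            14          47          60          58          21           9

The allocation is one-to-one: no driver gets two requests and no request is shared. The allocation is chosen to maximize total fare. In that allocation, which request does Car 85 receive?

Car 85 receives Request R2.

Optimal: Car 63→Request R4 ($54), Car 70→Request R3 ($49), Car 91→Request R5 ($55), Car 27→Request R6 ($60), Car 44→Request R7 ($65), Car 85→Request R2 ($58) — total 54+49+55+60+65+58 = $341.
Max-entry greedy (repeatedly take the single best remaining cell) gives $326, worse by 15.
Next-best assignment: Car 63→Request R6, Car 70→Request R4, Car 91→Request R5, Car 27→Request R3, Car 44→Request R7, Car 85→Request R2 = $337.
Swapping Car 27↔Car 63 (Car 27→Request R4 $19, Car 63→Request R6 $62) loses 33.
Every other assignment is strictly worse.
Car 85's own top request is Request R6 ($60), but forcing Car 85→Request R6 and reassigning the rest optimally gives only $318 — worse by 23.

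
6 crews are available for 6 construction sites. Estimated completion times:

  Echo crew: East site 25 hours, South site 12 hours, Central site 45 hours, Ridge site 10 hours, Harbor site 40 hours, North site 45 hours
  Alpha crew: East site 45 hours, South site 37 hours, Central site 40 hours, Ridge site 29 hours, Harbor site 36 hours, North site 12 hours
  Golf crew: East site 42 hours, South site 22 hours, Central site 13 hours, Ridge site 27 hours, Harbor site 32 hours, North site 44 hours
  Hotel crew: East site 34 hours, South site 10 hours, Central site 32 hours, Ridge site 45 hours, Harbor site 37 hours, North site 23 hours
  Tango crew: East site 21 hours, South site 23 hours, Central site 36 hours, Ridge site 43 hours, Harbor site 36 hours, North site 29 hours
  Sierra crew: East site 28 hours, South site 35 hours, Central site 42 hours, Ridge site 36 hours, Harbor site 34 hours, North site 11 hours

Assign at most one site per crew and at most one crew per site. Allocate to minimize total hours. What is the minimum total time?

Optimal: Echo crew→Ridge site (10 hours), Alpha crew→North site (12 hours), Golf crew→Central site (13 hours), Hotel crew→South site (10 hours), Tango crew→East site (21 hours), Sierra crew→Harbor site (34 hours) — total 10+12+13+10+21+34 = 100 hours.
Min-entry greedy (repeatedly take the single cheapest remaining cell) gives 101 hours, worse by 1.
Swapping Golf crew↔Hotel crew (Golf crew→South site 22 hours, Hotel crew→Central site 32 hours) adds 31.

Min total: 100 hours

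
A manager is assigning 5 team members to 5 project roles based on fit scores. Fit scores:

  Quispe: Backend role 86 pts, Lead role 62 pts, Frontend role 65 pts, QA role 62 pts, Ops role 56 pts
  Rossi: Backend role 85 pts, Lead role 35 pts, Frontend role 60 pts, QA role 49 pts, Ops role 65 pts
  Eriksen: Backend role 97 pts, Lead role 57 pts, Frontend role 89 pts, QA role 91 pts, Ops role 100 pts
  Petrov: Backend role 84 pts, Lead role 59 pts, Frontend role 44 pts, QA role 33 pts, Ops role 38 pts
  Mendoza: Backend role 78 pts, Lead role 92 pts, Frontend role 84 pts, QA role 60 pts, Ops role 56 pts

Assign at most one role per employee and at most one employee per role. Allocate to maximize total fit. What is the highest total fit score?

Optimal: Quispe→QA role (62 pts), Rossi→Frontend role (60 pts), Eriksen→Ops role (100 pts), Petrov→Backend role (84 pts), Mendoza→Lead role (92 pts) — total 62+60+100+84+92 = 398 pts.
Row-greedy (each employee in turn takes its best remaining role) gives 385 pts, worse by 13.
Swapping Petrov↔Eriksen (Petrov→Ops role 38 pts, Eriksen→Backend role 97 pts) loses 49.
Checked against all permutations: 398 pts is optimal.

Max total: 398 pts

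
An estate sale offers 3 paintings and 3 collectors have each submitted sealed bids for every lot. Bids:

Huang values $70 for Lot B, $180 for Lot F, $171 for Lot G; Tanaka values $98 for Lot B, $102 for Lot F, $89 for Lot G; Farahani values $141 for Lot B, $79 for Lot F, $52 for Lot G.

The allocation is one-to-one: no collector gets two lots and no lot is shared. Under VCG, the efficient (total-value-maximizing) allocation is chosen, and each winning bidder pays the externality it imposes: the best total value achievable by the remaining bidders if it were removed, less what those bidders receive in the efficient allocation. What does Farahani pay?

Efficient allocation: Huang→Lot G ($171), Tanaka→Lot F ($102), Farahani→Lot B ($141); total welfare W = $414.
Farahani receives Lot B at value $141, so the others get W − 141 = $273.
Without Farahani: best allocation of the remaining 2 bidders over all 3 lots is Huang→Lot F ($180), Tanaka→Lot B ($98), total $278.
VCG payment = (others' best without Farahani) − (others' welfare with Farahani) = 278 − 273 = $5.

Farahani pays $5.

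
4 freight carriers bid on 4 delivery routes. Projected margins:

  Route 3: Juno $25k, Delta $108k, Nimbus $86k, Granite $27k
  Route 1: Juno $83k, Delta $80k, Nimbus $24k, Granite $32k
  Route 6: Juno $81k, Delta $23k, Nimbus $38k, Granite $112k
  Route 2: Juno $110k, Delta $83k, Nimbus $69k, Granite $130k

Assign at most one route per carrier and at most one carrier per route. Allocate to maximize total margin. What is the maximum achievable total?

Optimal: Juno→Route 2 ($110k), Delta→Route 1 ($80k), Nimbus→Route 3 ($86k), Granite→Route 6 ($112k) — total 110+80+86+112 = $388k.
Column-greedy (each route in turn goes to its best remaining carrier) gives $372k, worse by 16.

Max total: $388k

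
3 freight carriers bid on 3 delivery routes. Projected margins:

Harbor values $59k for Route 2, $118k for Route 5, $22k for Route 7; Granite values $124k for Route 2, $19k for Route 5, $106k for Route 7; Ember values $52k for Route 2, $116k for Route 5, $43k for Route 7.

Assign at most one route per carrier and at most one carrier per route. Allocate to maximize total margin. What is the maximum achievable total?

Optimal: Harbor→Route 5 ($118k), Granite→Route 2 ($124k), Ember→Route 7 ($43k) — total 118+124+43 = $285k.
Next-best assignment: Harbor→Route 2, Granite→Route 7, Ember→Route 5 = $281k.
Swapping Granite↔Harbor (Granite→Route 5 $19k, Harbor→Route 2 $59k) loses 164.
No other one-to-one assignment exceeds $285k.

Max total: $285k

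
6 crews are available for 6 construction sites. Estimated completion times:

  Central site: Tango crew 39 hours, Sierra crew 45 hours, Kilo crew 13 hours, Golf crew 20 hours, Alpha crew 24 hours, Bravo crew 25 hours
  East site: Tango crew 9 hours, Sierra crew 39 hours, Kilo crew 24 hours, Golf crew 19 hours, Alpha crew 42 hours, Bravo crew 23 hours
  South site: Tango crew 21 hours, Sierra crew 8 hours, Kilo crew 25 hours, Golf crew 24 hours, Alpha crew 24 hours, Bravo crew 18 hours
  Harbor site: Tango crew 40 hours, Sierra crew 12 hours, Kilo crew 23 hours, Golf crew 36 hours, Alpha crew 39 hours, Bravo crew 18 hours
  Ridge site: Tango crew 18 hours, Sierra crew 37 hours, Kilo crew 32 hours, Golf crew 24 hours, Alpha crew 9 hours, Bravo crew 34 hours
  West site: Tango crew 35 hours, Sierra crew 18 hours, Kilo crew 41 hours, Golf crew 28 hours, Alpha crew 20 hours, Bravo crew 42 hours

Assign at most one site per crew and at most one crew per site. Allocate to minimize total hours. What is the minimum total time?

Minimum total: 85 hours

Optimal: Tango crew→East site (9 hours), Sierra crew→South site (8 hours), Kilo crew→Central site (13 hours), Golf crew→West site (28 hours), Alpha crew→Ridge site (9 hours), Bravo crew→Harbor site (18 hours) — total 9+8+13+28+9+18 = 85 hours.
Row-greedy (each crew in turn takes its cheapest remaining site) gives 92 hours, worse by 7.
Next-best assignment: Tango crew→East site, Sierra crew→Harbor site, Kilo crew→Central site, Golf crew→West site, Alpha crew→Ridge site, Bravo crew→South site = 89 hours.
No other one-to-one assignment undercuts 85 hours.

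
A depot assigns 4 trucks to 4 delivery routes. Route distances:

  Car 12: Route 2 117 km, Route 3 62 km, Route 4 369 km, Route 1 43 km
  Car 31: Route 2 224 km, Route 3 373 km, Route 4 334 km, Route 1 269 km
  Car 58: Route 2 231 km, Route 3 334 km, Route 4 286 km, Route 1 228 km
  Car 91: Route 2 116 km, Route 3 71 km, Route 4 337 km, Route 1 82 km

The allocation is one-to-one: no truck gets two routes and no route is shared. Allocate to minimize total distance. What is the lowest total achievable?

This is the linear assignment problem.
Optimal: Car 12→Route 1 (43 km), Car 31→Route 2 (224 km), Car 58→Route 4 (286 km), Car 91→Route 3 (71 km) — total 43+224+286+71 = 624 km.
Column-greedy (each route in turn goes to its cheapest remaining truck) gives 733 km, worse by 109.
Next-best assignment: Car 12→Route 3, Car 31→Route 2, Car 58→Route 4, Car 91→Route 1 = 654 km.
Swapping Car 12↔Car 91 (Car 12→Route 3 62 km, Car 91→Route 1 82 km) adds 30.

Min total: 624 km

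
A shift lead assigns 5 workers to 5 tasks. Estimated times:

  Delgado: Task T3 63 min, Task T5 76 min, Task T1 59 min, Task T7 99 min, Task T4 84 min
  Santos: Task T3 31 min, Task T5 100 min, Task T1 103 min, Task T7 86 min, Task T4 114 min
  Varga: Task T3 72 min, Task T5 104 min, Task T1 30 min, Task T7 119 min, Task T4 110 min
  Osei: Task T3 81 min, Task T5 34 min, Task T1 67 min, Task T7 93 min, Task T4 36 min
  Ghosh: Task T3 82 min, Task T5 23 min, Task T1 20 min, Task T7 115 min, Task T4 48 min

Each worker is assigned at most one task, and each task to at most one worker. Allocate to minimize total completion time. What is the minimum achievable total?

Optimal: Delgado→Task T7 (99 min), Santos→Task T3 (31 min), Varga→Task T1 (30 min), Osei→Task T4 (36 min), Ghosh→Task T5 (23 min) — total 99+31+30+36+23 = 219 min.
Swapping Ghosh↔Santos (Ghosh→Task T3 82 min, Santos→Task T5 100 min) adds 128.
Every other assignment is strictly worse.

Minimum total: 219 min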